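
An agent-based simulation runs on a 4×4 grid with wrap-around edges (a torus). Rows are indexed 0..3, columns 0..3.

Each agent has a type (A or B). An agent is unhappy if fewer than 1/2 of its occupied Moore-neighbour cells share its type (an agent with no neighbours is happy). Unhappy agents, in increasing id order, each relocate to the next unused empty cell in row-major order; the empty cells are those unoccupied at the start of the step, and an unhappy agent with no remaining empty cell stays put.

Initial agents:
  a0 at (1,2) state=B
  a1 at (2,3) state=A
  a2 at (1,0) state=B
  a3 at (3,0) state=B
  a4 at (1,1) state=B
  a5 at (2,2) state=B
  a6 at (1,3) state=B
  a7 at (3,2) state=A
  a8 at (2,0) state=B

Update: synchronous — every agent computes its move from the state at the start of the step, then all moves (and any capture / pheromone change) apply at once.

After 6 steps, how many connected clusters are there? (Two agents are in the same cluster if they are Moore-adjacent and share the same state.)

t=1: a0@(1,2):B a1@(0,0):A a2@(1,0):B a3@(3,0):B a4@(1,1):B a5@(2,2):B a6@(1,3):B a7@(3,2):A a8@(2,0):B
t=2: a0@(1,2):B a1@(0,1):A a2@(1,0):B a3@(3,0):B a4@(1,1):B a5@(2,2):B a6@(1,3):B a7@(0,2):A a8@(2,0):B
t=3: a0@(1,2):B a1@(0,0):A a2@(1,0):B a3@(3,0):B a4@(1,1):B a5@(2,2):B a6@(1,3):B a7@(0,3):A a8@(2,0):B
t=4: a0@(1,2):B a1@(0,1):A a2@(1,0):B a3@(0,2):B a4@(1,1):B a5@(2,2):B a6@(1,3):B a7@(2,1):A a8@(2,0):B
t=5: a0@(1,2):B a1@(0,0):A a2@(1,0):B a3@(0,2):B a4@(1,1):B a5@(2,2):B a6@(1,3):B a7@(0,3):A a8@(2,0):B
t=6: a0@(1,2):B a1@(0,1):A a2@(1,0):B a3@(0,2):B a4@(1,1):B a5@(2,2):B a6@(1,3):B a7@(2,1):A a8@(2,0):B

3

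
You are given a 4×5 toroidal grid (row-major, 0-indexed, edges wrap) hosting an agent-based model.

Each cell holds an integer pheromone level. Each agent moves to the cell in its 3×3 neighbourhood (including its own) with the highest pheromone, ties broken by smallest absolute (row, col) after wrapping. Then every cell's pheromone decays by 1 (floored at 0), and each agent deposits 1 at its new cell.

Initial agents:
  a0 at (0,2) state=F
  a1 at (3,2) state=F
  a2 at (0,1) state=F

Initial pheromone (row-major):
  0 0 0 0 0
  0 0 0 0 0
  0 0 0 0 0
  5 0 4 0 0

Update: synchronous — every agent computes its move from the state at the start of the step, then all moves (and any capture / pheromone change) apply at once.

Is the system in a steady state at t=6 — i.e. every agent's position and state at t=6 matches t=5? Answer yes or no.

t=1: a0@(3,2) a1@(3,2) a2@(3,0) | pheromone: 0 0 0 0 0 / 0 0 0 0 0 / 0 0 0 0 0 / 5 0 5 0 0
t=2: a0@(3,2) a1@(3,2) a2@(3,0) | pheromone: 0 0 0 0 0 / 0 0 0 0 0 / 0 0 0 0 0 / 5 0 6 0 0
t=3: a0@(3,2) a1@(3,2) a2@(3,0) | pheromone: 0 0 0 0 0 / 0 0 0 0 0 / 0 0 0 0 0 / 5 0 7 0 0
t=4: a0@(3,2) a1@(3,2) a2@(3,0) | pheromone: 0 0 0 0 0 / 0 0 0 0 0 / 0 0 0 0 0 / 5 0 8 0 0
t=5: a0@(3,2) a1@(3,2) a2@(3,0) | pheromone: 0 0 0 0 0 / 0 0 0 0 0 / 0 0 0 0 0 / 5 0 9 0 0
t=6: a0@(3,2) a1@(3,2) a2@(3,0) | pheromone: 0 0 0 0 0 / 0 0 0 0 0 / 0 0 0 0 0 / 5 0 10 0 0

yes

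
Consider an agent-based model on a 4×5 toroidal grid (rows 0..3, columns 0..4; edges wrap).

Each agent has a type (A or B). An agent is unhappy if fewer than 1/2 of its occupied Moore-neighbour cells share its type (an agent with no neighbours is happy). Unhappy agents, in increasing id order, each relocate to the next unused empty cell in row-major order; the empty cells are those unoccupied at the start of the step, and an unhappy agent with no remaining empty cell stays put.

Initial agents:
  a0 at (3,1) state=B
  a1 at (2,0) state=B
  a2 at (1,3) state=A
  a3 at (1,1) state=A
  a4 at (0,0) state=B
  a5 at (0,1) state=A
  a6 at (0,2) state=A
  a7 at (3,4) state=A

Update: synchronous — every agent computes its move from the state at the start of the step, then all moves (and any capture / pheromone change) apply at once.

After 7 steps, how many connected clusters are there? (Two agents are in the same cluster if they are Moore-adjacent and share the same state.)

3

t=1: a0@(3,1):B a1@(0,3):B a2@(1,3):A a3@(1,1):A a4@(0,4):B a5@(0,1):A a6@(0,2):A a7@(1,0):A
t=2: a0@(0,0):B a1@(1,2):B a2@(1,4):A a3@(1,1):A a4@(2,0):B a5@(0,1):A a6@(0,2):A a7@(1,0):A
t=3: a0@(0,3):B a1@(0,4):B a2@(1,3):A a3@(1,1):A a4@(2,1):B a5@(0,1):A a6@(0,2):A a7@(1,0):A
t=4: a0@(0,0):B a1@(1,2):B a2@(1,4):A a3@(1,1):A a4@(2,0):B a5@(0,1):A a6@(0,2):A a7@(1,0):A
t=5: a0@(0,3):B a1@(0,4):B a2@(1,3):A a3@(1,1):A a4@(2,1):B a5@(0,1):A a6@(0,2):A a7@(1,0):A
t=6: a0@(0,0):B a1@(1,2):B a2@(1,4):A a3@(1,1):A a4@(2,0):B a5@(0,1):A a6@(0,2):A a7@(1,0):A
t=7: a0@(0,3):B a1@(0,4):B a2@(1,3):A a3@(1,1):A a4@(2,1):B a5@(0,1):A a6@(0,2):A a7@(1,0):A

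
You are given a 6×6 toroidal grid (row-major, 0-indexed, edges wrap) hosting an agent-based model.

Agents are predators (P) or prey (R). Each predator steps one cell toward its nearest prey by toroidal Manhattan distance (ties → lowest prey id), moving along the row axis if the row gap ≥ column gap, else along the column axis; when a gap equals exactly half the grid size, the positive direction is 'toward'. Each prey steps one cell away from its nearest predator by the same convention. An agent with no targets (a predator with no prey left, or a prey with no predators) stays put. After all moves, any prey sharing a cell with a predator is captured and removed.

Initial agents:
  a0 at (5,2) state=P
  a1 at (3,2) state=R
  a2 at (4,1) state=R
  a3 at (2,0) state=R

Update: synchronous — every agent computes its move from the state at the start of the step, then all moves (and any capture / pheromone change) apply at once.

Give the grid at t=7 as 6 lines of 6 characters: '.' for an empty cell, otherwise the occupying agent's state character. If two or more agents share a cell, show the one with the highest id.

......
R.....
..R...
.R....
..P...
......

t=1: a0@(4,2):P a1@(2,2):R a2@(3,1):R a3@(1,0):R
t=2: a0@(3,2):P a1@(1,2):R a2@(2,1):R a3@(0,0):R
t=3: a0@(2,2):P a1@(0,2):R a2@(1,1):R a3@(5,0):R
t=4: a0@(1,2):P a1@(5,2):R a2@(0,1):R a3@(4,0):R
t=5: a0@(0,2):P a1@(4,2):R a2@(5,1):R a3@(3,0):R
t=6: a0@(5,2):P a1@(3,2):R a2@(4,1):R a3@(2,0):R
t=7: a0@(4,2):P a1@(2,2):R a2@(3,1):R a3@(1,0):R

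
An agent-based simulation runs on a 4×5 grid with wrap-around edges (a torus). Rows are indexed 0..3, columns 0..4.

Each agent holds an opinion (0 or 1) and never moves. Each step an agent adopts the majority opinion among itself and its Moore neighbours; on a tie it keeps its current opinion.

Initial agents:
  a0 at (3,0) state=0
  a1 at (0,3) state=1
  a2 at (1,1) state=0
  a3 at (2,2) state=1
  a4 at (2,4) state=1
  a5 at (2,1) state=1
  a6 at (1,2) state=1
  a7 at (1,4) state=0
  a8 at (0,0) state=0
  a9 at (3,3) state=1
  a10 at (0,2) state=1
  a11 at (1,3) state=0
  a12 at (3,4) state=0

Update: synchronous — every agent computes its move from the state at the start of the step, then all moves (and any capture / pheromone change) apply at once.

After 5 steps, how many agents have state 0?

t=1: a0@(3,0):0 a1@(0,3):1 a2@(1,1):1 a3@(2,2):1 a4@(2,4):0 a5@(2,1):1 a6@(1,2):1 a7@(1,4):0 a8@(0,0):0 a9@(3,3):1 a10@(0,2):1 a11@(1,3):1 a12@(3,4):0
t=2: (unchanged — steady state)

5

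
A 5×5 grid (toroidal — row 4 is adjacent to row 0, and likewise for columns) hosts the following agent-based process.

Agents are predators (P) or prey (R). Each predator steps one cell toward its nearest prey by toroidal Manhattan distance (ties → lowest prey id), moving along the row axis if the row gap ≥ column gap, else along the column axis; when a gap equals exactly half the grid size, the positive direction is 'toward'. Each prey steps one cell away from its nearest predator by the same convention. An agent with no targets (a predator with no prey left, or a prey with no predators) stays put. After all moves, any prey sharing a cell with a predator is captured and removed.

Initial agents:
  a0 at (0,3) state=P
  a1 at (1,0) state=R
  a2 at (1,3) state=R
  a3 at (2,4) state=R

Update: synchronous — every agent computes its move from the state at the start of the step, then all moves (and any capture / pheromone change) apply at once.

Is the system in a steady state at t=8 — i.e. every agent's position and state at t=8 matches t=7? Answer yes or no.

t=1: a0@(1,3):P a1@(1,1):R a2@(2,3):R a3@(3,4):R
t=2: a0@(2,3):P a1@(1,0):R a2@(3,3):R a3@(4,4):R
t=3: a0@(3,3):P a1@(1,1):R a2@(4,3):R a3@(0,4):R
t=4: a0@(4,3):P a1@(0,1):R a2@(0,3):R a3@(1,4):R
t=5: a0@(0,3):P a1@(0,0):R a2@(1,3):R a3@(2,4):R
t=6: a0@(1,3):P a1@(0,1):R a2@(2,3):R a3@(3,4):R
t=7: a0@(2,3):P a1@(0,0):R a2@(3,3):R a3@(4,4):R
t=8: a0@(3,3):P a1@(4,0):R a2@(4,3):R a3@(0,4):R

no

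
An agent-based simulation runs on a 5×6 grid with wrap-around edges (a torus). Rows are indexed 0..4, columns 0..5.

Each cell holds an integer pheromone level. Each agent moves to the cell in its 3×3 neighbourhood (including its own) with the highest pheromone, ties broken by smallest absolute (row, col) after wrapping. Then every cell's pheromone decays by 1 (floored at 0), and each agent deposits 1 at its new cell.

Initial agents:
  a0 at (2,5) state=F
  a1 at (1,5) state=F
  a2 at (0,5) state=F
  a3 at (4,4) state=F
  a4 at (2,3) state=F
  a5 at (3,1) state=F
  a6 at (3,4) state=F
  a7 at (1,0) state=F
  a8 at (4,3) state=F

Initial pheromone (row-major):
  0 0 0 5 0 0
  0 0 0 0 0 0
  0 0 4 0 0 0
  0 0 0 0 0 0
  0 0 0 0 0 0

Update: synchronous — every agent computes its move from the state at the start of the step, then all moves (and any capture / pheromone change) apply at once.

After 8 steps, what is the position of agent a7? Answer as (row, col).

(0, 0)

t=1: a0@(1,0) a1@(0,0) a2@(0,0) a3@(0,3) a4@(2,2) a5@(2,2) a6@(2,3) a7@(0,0) a8@(0,3) | pheromone: 3 0 0 6 0 0 / 1 0 0 0 0 0 / 0 0 5 1 0 0 / 0 0 0 0 0 0 / 0 0 0 0 0 0
t=2: a0@(0,0) a1@(0,0) a2@(0,0) a3@(0,3) a4@(2,2) a5@(2,2) a6@(2,2) a7@(0,0) a8@(0,3) | pheromone: 6 0 0 7 0 0 / 0 0 0 0 0 0 / 0 0 7 0 0 0 / 0 0 0 0 0 0 / 0 0 0 0 0 0
t=3: a0@(0,0) a1@(0,0) a2@(0,0) a3@(0,3) a4@(2,2) a5@(2,2) a6@(2,2) a7@(0,0) a8@(0,3) | pheromone: 9 0 0 8 0 0 / 0 0 0 0 0 0 / 0 0 9 0 0 0 / 0 0 0 0 0 0 / 0 0 0 0 0 0
t=4: a0@(0,0) a1@(0,0) a2@(0,0) a3@(0,3) a4@(2,2) a5@(2,2) a6@(2,2) a7@(0,0) a8@(0,3) | pheromone: 12 0 0 9 0 0 / 0 0 0 0 0 0 / 0 0 11 0 0 0 / 0 0 0 0 0 0 / 0 0 0 0 0 0
t=5: a0@(0,0) a1@(0,0) a2@(0,0) a3@(0,3) a4@(2,2) a5@(2,2) a6@(2,2) a7@(0,0) a8@(0,3) | pheromone: 15 0 0 10 0 0 / 0 0 0 0 0 0 / 0 0 13 0 0 0 / 0 0 0 0 0 0 / 0 0 0 0 0 0
t=6: a0@(0,0) a1@(0,0) a2@(0,0) a3@(0,3) a4@(2,2) a5@(2,2) a6@(2,2) a7@(0,0) a8@(0,3) | pheromone: 18 0 0 11 0 0 / 0 0 0 0 0 0 / 0 0 15 0 0 0 / 0 0 0 0 0 0 / 0 0 0 0 0 0
t=7: a0@(0,0) a1@(0,0) a2@(0,0) a3@(0,3) a4@(2,2) a5@(2,2) a6@(2,2) a7@(0,0) a8@(0,3) | pheromone: 21 0 0 12 0 0 / 0 0 0 0 0 0 / 0 0 17 0 0 0 / 0 0 0 0 0 0 / 0 0 0 0 0 0
t=8: a0@(0,0) a1@(0,0) a2@(0,0) a3@(0,3) a4@(2,2) a5@(2,2) a6@(2,2) a7@(0,0) a8@(0,3) | pheromone: 24 0 0 13 0 0 / 0 0 0 0 0 0 / 0 0 19 0 0 0 / 0 0 0 0 0 0 / 0 0 0 0 0 0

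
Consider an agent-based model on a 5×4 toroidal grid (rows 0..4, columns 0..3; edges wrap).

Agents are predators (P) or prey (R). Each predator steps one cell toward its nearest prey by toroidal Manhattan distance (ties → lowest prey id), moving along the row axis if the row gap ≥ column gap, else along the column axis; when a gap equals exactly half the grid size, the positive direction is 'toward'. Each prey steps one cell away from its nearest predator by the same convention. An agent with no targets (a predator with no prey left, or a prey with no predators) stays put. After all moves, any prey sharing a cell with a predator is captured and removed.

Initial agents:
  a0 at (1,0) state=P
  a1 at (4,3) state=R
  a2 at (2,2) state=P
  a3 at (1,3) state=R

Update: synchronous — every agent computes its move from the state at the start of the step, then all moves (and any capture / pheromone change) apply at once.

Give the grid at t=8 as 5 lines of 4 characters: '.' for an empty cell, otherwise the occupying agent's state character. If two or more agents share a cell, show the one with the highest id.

...R
....
....
..PP
....

t=1: a0@(1,3):P a1@(3,3):R a2@(1,2):P
t=2: a0@(2,3):P a1@(4,3):R a2@(2,2):P
t=3: a0@(3,3):P a1@(0,3):R a2@(3,2):P
t=4: a0@(4,3):P a1@(1,3):R a2@(4,2):P
t=5: a0@(0,3):P a1@(2,3):R a2@(0,2):P
t=6: a0@(1,3):P a1@(3,3):R a2@(1,2):P
t=7: a0@(2,3):P a1@(4,3):R a2@(2,2):P
t=8: a0@(3,3):P a1@(0,3):R a2@(3,2):P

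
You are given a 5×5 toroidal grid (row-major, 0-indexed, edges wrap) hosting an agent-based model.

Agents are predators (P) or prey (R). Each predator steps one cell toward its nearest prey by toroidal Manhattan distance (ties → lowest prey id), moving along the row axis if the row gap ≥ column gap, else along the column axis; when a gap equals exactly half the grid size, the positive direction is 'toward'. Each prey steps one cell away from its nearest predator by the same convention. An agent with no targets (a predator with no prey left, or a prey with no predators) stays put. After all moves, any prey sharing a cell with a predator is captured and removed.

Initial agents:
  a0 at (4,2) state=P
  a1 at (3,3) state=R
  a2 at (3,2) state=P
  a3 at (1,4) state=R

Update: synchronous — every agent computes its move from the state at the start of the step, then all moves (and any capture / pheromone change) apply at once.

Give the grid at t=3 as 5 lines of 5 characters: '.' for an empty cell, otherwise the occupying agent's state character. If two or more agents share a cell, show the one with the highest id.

....R
.....
.....
PR..P
.....

t=1: a0@(3,2):P a1@(3,4):R a2@(3,3):P a3@(2,4):R
t=2: a0@(3,3):P a1@(3,0):R a2@(3,4):P a3@(1,4):R
t=3: a0@(3,4):P a1@(3,1):R a2@(3,0):P a3@(0,4):R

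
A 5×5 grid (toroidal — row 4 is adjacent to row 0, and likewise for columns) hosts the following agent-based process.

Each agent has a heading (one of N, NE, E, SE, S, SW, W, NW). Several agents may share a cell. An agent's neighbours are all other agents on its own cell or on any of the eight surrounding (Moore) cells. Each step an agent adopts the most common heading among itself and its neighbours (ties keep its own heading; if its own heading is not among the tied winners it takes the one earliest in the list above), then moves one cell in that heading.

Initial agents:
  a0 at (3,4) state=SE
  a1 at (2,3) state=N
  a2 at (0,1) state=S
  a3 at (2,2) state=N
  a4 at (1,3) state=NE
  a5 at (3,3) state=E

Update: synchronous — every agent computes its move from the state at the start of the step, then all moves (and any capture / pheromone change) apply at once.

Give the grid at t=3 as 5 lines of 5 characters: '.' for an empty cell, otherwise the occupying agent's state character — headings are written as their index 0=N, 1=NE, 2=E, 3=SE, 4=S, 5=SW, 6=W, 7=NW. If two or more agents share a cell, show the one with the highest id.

...0.
..3..
.....
.4.0.
..00.

t=1: a0@(4,0):SE a1@(1,3):N a2@(1,1):S a3@(1,2):N a4@(0,3):N a5@(2,3):N
t=2: a0@(0,1):SE a1@(0,3):N a2@(2,1):S a3@(0,2):N a4@(4,3):N a5@(1,3):N
t=3: a0@(1,2):SE a1@(4,3):N a2@(3,1):S a3@(4,2):N a4@(3,3):N a5@(0,3):N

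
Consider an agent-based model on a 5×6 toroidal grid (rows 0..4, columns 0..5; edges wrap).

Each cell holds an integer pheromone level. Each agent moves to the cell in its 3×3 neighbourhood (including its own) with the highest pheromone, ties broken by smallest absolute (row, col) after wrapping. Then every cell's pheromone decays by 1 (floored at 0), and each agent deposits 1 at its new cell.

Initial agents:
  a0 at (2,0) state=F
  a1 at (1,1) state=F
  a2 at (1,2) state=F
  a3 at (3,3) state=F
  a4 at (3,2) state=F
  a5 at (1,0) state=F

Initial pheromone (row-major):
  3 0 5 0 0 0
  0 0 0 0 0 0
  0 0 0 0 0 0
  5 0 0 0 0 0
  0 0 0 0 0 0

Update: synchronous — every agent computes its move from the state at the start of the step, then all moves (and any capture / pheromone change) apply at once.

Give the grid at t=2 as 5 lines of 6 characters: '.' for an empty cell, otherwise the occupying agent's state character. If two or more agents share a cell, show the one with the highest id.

t=1: a0@(3,0) a1@(0,2) a2@(0,2) a3@(2,2) a4@(2,1) a5@(0,0) | pheromone: 3 0 6 0 0 0 / 0 0 0 0 0 0 / 0 1 1 0 0 0 / 5 0 0 0 0 0 / 0 0 0 0 0 0
t=2: a0@(3,0) a1@(0,2) a2@(0,2) a3@(2,1) a4@(3,0) a5@(0,0) | pheromone: 3 0 7 0 0 0 / 0 0 0 0 0 0 / 0 1 0 0 0 0 / 6 0 0 0 0 0 / 0 0 0 0 0 0

F.F...
......
.F....
F.....
......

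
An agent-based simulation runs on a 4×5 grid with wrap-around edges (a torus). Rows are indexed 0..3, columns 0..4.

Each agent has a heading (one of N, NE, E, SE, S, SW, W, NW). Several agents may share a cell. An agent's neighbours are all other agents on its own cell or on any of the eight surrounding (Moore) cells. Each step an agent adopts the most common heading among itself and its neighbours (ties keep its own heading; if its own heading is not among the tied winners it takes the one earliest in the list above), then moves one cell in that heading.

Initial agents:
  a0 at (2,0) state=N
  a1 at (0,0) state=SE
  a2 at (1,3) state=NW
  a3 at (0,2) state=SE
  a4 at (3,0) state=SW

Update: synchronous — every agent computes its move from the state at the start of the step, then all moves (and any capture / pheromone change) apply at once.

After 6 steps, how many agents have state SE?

t=1: a0@(1,0):N a1@(1,1):SE a2@(0,2):NW a3@(1,3):SE a4@(0,4):SW
t=2: a0@(0,0):N a1@(2,2):SE a2@(1,3):SE a3@(2,4):SE a4@(1,3):SW
t=3: a0@(3,0):N a1@(3,3):SE a2@(2,4):SE a3@(3,0):SE a4@(2,4):SE
t=4: a0@(0,1):SE a1@(0,4):SE a2@(3,0):SE a3@(0,1):SE a4@(3,0):SE
t=5: a0@(1,2):SE a1@(1,0):SE a2@(0,1):SE a3@(1,2):SE a4@(0,1):SE
t=6: a0@(2,3):SE a1@(2,1):SE a2@(1,2):SE a3@(2,3):SE a4@(1,2):SE

5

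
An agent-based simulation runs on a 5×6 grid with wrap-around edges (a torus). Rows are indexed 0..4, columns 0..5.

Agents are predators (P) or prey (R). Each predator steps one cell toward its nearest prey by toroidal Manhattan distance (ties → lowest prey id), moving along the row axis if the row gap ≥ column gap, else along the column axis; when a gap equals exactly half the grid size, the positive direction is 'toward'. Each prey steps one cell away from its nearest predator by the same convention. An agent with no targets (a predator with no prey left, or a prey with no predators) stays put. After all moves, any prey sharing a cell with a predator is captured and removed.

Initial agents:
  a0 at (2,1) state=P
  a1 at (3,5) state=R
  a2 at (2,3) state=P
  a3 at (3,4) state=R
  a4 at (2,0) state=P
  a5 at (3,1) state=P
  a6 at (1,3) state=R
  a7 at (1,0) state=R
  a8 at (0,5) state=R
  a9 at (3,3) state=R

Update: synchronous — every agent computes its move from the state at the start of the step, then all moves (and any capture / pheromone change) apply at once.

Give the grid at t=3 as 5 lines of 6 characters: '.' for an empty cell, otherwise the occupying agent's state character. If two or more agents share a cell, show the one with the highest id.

P...RP
......
...RR.
...R..
...P..

t=1: a0@(1,1):P a1@(4,5):R a2@(1,3):P a3@(4,4):R a4@(1,0):P a5@(3,0):P a6@(0,3):R a7@(0,0):R a8@(4,5):R a9@(4,3):R
t=2: a0@(0,1):P a1@(0,5):R a2@(0,3):P a3@(3,4):R a4@(0,0):P a5@(4,0):P a6@(4,3):R a8@(0,5):R a9@(3,3):R
t=3: a0@(0,0):P a1@(0,4):R a2@(4,3):P a3@(2,4):R a4@(0,5):P a5@(0,0):P a6@(3,3):R a8@(0,4):R a9@(2,3):R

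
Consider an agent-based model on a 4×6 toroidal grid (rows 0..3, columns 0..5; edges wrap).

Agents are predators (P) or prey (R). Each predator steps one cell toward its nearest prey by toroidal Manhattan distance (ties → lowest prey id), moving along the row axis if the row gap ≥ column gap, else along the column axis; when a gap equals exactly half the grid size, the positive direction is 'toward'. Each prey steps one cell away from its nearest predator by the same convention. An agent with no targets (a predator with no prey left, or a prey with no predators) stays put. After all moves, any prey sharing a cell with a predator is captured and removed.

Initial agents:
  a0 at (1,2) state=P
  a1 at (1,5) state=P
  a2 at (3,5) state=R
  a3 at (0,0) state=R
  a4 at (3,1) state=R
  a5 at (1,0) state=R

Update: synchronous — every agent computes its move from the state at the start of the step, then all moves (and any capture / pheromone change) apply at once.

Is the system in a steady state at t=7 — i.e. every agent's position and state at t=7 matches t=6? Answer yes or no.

no

t=1: a0@(1,1):P a1@(1,0):P a2@(2,5):R a3@(3,0):R a4@(2,1):R
t=2: a0@(2,1):P a1@(2,0):P a2@(3,5):R a4@(3,1):R
t=3: a0@(3,1):P a1@(3,0):P a2@(0,5):R a4@(0,1):R
t=4: a0@(0,1):P a1@(0,0):P a2@(1,5):R a4@(1,1):R
t=5: a0@(1,1):P a1@(1,0):P a2@(2,5):R a4@(2,1):R
t=6: a0@(2,1):P a1@(2,0):P a2@(3,5):R a4@(3,1):R
t=7: a0@(3,1):P a1@(3,0):P a2@(0,5):R a4@(0,1):R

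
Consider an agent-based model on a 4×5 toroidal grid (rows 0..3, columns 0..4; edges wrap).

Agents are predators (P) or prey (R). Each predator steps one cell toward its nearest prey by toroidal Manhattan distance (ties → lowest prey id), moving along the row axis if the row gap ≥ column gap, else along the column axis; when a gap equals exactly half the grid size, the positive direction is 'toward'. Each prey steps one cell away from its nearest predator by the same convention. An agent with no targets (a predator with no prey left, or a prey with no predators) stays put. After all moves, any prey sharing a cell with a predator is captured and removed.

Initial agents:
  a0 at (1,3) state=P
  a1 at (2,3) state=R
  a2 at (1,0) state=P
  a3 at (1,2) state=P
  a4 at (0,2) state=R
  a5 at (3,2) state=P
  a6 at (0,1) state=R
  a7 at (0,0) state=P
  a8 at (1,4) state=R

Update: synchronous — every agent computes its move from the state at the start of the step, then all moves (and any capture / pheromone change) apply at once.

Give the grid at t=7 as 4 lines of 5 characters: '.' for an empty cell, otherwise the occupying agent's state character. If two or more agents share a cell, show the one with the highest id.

t=1: a0@(2,3):P a1@(3,3):R a2@(1,4):P a3@(0,2):P a4@(3,2):R a5@(0,2):P a7@(0,1):P a8@(1,0):R
t=2: a0@(3,3):P a1@(0,3):R a2@(1,0):P a3@(3,2):P a4@(2,2):R a5@(3,2):P a7@(3,1):P a8@(1,1):R
t=3: a0@(0,3):P a1@(1,3):R a2@(1,1):P a3@(2,2):P a4@(1,2):R a5@(2,2):P a7@(2,1):P a8@(1,2):R
t=4: a0@(1,3):P a1@(2,3):R a2@(1,2):P a3@(1,2):P a5@(1,2):P a7@(1,1):P
t=5: a0@(2,3):P a1@(3,3):R a2@(2,2):P a3@(2,2):P a5@(2,2):P a7@(1,2):P
t=6: a0@(3,3):P a1@(0,3):R a2@(3,2):P a3@(3,2):P a5@(3,2):P a7@(2,2):P
t=7: a0@(0,3):P a1@(1,3):R a2@(0,2):P a3@(0,2):P a5@(0,2):P a7@(3,2):P

..PP.
...R.
.....
..P..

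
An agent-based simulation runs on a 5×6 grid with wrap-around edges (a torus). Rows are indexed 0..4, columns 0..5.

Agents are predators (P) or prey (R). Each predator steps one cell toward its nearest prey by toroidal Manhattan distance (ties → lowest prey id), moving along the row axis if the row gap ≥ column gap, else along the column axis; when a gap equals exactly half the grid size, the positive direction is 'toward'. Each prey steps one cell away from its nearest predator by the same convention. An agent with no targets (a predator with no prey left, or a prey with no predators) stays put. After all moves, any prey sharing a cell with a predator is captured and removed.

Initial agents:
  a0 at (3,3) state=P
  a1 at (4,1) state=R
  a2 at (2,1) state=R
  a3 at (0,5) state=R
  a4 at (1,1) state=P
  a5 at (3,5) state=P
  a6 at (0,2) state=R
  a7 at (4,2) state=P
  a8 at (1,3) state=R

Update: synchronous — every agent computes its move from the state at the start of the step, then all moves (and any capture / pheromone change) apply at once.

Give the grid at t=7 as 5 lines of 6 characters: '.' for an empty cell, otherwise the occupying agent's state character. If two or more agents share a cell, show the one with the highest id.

...R..
......
......
.PP...
RR....

t=1: a0@(2,3):P a1@(4,0):R a2@(3,1):R a3@(1,5):R a4@(2,1):P a5@(4,5):P a6@(1,2):R a7@(4,1):P a8@(0,3):R
t=2: a0@(1,3):P a1@(4,1):R a2@(4,1):R a3@(2,5):R a4@(3,1):P a5@(4,0):P a6@(0,2):R a7@(4,0):P a8@(4,3):R
t=3: a0@(0,3):P a1@(0,1):R a2@(0,1):R a3@(2,0):R a4@(4,1):P a5@(4,1):P a6@(4,2):R a7@(4,1):P a8@(3,3):R
t=4: a0@(0,2):P a1@(1,1):R a2@(1,1):R a3@(1,0):R a4@(0,1):P a5@(0,1):P a6@(4,3):R a7@(0,1):P a8@(2,3):R
t=5: a0@(1,2):P a1@(2,1):R a2@(2,1):R a3@(2,0):R a4@(1,1):P a5@(1,1):P a6@(3,3):R a7@(1,1):P a8@(3,3):R
t=6: a0@(2,2):P a1@(3,1):R a2@(3,1):R a3@(3,0):R a4@(2,1):P a5@(2,1):P a6@(4,3):R a7@(2,1):P a8@(4,3):R
t=7: a0@(3,2):P a1@(4,1):R a2@(4,1):R a3@(4,0):R a4@(3,1):P a5@(3,1):P a6@(0,3):R a7@(3,1):P a8@(0,3):R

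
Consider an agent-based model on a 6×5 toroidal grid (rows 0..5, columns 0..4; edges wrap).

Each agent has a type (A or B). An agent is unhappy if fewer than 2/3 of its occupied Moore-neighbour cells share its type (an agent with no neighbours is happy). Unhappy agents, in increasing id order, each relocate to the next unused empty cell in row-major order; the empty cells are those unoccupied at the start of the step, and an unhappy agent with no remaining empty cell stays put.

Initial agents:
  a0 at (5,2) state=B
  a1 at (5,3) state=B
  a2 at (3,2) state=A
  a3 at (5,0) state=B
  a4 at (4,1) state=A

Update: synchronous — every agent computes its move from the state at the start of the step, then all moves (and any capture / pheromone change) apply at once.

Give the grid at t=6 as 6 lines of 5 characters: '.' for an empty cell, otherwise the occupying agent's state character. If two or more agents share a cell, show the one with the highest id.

B.A.B
B....
.....
..A..
.....
.....

t=1: a0@(0,0):B a1@(5,3):B a2@(3,2):A a3@(0,1):B a4@(0,2):A
t=2: a0@(0,0):B a1@(0,3):B a2@(3,2):A a3@(0,4):B a4@(1,0):A
t=3: a0@(0,1):B a1@(0,3):B a2@(3,2):A a3@(0,4):B a4@(0,2):A
t=4: a0@(0,0):B a1@(1,0):B a2@(3,2):A a3@(0,4):B a4@(1,1):A
t=5: a0@(0,0):B a1@(1,0):B a2@(3,2):A a3@(0,4):B a4@(0,1):A
t=6: a0@(0,0):B a1@(1,0):B a2@(3,2):A a3@(0,4):B a4@(0,2):A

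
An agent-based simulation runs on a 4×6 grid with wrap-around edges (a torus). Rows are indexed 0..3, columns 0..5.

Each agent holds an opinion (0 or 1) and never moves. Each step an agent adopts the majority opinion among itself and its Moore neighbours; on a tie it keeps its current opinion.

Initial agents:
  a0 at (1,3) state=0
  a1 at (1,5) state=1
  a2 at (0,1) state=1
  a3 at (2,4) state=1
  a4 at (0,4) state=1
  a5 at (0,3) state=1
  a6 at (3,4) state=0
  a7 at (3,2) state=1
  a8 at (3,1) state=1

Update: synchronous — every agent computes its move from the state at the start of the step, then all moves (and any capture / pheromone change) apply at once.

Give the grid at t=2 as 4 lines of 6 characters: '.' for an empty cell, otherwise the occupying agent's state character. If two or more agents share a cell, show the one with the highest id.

.1.11.
...1.1
....1.
.11.1.

t=1: a0@(1,3):1 a1@(1,5):1 a2@(0,1):1 a3@(2,4):1 a4@(0,4):1 a5@(0,3):1 a6@(3,4):1 a7@(3,2):1 a8@(3,1):1
t=2: (unchanged — steady state)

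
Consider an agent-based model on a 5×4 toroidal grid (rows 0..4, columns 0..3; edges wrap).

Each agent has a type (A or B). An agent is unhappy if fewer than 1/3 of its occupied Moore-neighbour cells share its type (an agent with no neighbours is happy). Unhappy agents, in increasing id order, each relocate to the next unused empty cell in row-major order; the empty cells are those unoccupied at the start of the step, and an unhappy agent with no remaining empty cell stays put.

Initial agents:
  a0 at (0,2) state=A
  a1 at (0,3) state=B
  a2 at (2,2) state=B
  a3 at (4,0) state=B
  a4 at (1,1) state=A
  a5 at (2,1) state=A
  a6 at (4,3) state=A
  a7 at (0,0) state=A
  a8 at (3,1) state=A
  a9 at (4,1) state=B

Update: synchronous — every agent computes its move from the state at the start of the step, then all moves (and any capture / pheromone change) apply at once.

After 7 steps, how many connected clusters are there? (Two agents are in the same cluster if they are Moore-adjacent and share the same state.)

t=1: a0@(0,2):A a1@(0,1):B a2@(1,0):B a3@(4,0):B a4@(1,1):A a5@(2,1):A a6@(4,3):A a7@(0,0):A a8@(1,2):A a9@(1,3):B
t=2: a0@(0,2):A a1@(0,1):B a2@(1,0):B a3@(4,0):B a4@(1,1):A a5@(2,1):A a6@(4,3):A a7@(0,0):A a8@(1,2):A a9@(0,3):B
t=3: (unchanged — steady state)

2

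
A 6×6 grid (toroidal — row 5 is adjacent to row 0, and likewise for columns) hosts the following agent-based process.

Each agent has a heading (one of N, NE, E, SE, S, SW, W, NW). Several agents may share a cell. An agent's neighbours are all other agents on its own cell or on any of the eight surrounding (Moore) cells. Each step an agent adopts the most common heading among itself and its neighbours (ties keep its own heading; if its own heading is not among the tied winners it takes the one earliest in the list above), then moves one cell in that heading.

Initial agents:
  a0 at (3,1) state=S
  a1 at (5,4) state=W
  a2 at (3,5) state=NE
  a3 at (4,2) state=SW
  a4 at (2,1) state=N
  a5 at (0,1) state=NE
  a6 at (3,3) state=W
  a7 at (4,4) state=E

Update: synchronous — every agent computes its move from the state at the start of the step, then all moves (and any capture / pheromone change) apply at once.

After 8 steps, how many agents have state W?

8

t=1: a0@(4,1):S a1@(5,3):W a2@(2,0):NE a3@(5,1):SW a4@(1,1):N a5@(5,2):NE a6@(3,2):W a7@(4,3):W
t=2: a0@(5,1):S a1@(5,2):W a2@(1,1):NE a3@(0,0):SW a4@(0,1):N a5@(5,1):W a6@(3,1):W a7@(4,2):W
t=3: a0@(5,0):W a1@(5,1):W a2@(0,2):NE a3@(1,5):SW a4@(0,0):W a5@(5,0):W a6@(3,0):W a7@(4,1):W
t=4: a0@(5,5):W a1@(5,0):W a2@(5,3):NE a3@(2,4):SW a4@(0,5):W a5@(5,5):W a6@(3,5):W a7@(4,0):W
t=5: a0@(5,4):W a1@(5,5):W a2@(4,4):NE a3@(3,3):SW a4@(0,4):W a5@(5,4):W a6@(3,4):W a7@(4,5):W
t=6: a0@(5,3):W a1@(5,4):W a2@(4,3):W a3@(4,2):SW a4@(0,3):W a5@(5,3):W a6@(3,3):W a7@(4,4):W
t=7: a0@(5,2):W a1@(5,3):W a2@(4,2):W a3@(4,1):W a4@(0,2):W a5@(5,2):W a6@(3,2):W a7@(4,3):W
t=8: a0@(5,1):W a1@(5,2):W a2@(4,1):W a3@(4,0):W a4@(0,1):W a5@(5,1):W a6@(3,1):W a7@(4,2):W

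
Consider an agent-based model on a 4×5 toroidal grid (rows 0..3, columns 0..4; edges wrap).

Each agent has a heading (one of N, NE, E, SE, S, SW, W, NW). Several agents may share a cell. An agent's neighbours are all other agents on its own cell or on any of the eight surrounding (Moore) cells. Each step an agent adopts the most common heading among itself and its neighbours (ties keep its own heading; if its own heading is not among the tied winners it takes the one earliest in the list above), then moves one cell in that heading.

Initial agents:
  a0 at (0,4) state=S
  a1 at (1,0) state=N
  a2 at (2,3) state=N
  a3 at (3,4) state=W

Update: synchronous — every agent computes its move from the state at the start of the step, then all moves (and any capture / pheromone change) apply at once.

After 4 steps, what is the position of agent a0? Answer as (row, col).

t=1: a0@(1,4):S a1@(0,0):N a2@(1,3):N a3@(3,3):W
t=2: a0@(0,4):N a1@(3,0):N a2@(0,3):N a3@(3,2):W
t=3: a0@(3,4):N a1@(2,0):N a2@(3,3):N a3@(3,1):W
t=4: a0@(2,4):N a1@(1,0):N a2@(2,3):N a3@(3,0):W

(2, 4)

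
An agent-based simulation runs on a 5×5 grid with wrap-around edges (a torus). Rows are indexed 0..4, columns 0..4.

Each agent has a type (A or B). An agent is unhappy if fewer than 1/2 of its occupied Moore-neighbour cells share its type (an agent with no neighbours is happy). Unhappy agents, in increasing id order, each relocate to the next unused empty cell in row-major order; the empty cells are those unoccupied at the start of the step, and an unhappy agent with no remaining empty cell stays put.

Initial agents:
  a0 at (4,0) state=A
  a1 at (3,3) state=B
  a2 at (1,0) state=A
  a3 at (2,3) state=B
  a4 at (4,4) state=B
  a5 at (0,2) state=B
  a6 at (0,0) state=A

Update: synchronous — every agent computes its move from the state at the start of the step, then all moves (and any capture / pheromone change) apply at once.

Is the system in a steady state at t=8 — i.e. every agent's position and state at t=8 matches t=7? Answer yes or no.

yes

t=1: a0@(4,0):A a1@(3,3):B a2@(1,0):A a3@(2,3):B a4@(0,1):B a5@(0,2):B a6@(0,0):A
t=2: a0@(4,0):A a1@(3,3):B a2@(1,0):A a3@(2,3):B a4@(0,3):B a5@(0,2):B a6@(0,0):A
t=3: (unchanged — steady state)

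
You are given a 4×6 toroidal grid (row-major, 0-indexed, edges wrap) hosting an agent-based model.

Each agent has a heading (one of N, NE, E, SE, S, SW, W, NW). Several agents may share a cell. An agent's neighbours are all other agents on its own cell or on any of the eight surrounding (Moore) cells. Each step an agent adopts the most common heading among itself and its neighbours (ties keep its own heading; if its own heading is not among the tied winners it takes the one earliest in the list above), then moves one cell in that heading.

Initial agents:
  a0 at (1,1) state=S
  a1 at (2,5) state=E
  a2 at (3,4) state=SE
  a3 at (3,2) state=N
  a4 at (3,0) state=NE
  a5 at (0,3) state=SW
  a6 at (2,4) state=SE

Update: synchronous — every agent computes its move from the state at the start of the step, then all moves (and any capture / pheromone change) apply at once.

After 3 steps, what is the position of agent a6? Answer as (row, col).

(1, 1)

t=1: a0@(2,1):S a1@(3,0):SE a2@(0,5):SE a3@(2,2):N a4@(2,1):NE a5@(1,2):SW a6@(3,5):SE
t=2: a0@(3,1):S a1@(0,1):SE a2@(1,0):SE a3@(1,2):N a4@(1,2):NE a5@(2,1):SW a6@(0,0):SE
t=3: a0@(0,2):SE a1@(1,2):SE a2@(2,1):SE a3@(0,2):N a4@(0,3):NE a5@(3,0):SW a6@(1,1):SE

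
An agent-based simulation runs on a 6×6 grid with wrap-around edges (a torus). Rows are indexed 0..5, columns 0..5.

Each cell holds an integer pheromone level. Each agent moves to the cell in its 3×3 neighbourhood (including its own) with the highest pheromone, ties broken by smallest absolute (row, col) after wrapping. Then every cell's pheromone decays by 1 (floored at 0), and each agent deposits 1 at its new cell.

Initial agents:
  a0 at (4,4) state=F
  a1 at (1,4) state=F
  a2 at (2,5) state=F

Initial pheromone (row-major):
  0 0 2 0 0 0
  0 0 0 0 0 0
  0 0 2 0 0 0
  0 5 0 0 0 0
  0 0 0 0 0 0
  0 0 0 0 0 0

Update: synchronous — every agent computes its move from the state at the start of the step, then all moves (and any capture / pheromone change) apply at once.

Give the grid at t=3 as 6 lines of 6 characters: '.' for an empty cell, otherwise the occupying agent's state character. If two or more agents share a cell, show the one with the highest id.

..F...
F.....
......
.F....
......
......

t=1: a0@(3,3) a1@(0,3) a2@(1,0) | pheromone: 0 0 1 1 0 0 / 1 0 0 0 0 0 / 0 0 1 0 0 0 / 0 4 0 1 0 0 / 0 0 0 0 0 0 / 0 0 0 0 0 0
t=2: a0@(2,2) a1@(0,2) a2@(1,0) | pheromone: 0 0 1 0 0 0 / 1 0 0 0 0 0 / 0 0 1 0 0 0 / 0 3 0 0 0 0 / 0 0 0 0 0 0 / 0 0 0 0 0 0
t=3: a0@(3,1) a1@(0,2) a2@(1,0) | pheromone: 0 0 1 0 0 0 / 1 0 0 0 0 0 / 0 0 0 0 0 0 / 0 3 0 0 0 0 / 0 0 0 0 0 0 / 0 0 0 0 0 0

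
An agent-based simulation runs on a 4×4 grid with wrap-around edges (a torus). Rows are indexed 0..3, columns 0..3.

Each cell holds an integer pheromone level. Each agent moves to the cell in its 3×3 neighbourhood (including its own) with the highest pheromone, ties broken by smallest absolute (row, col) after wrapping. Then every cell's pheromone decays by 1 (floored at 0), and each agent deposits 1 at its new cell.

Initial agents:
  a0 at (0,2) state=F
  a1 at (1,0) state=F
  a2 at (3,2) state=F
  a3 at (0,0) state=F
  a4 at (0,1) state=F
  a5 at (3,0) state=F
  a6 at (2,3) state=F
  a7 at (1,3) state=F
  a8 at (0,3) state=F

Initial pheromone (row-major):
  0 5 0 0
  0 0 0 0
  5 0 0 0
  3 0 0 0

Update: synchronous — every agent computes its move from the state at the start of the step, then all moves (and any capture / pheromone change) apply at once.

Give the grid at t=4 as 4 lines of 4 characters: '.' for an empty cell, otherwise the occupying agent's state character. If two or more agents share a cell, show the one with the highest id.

t=1: a0@(0,1) a1@(0,1) a2@(0,1) a3@(0,1) a4@(0,1) a5@(0,1) a6@(2,0) a7@(2,0) a8@(3,0) | pheromone: 0 10 0 0 / 0 0 0 0 / 6 0 0 0 / 3 0 0 0
t=2: a0@(0,1) a1@(0,1) a2@(0,1) a3@(0,1) a4@(0,1) a5@(0,1) a6@(2,0) a7@(2,0) a8@(0,1) | pheromone: 0 16 0 0 / 0 0 0 0 / 7 0 0 0 / 2 0 0 0
t=3: a0@(0,1) a1@(0,1) a2@(0,1) a3@(0,1) a4@(0,1) a5@(0,1) a6@(2,0) a7@(2,0) a8@(0,1) | pheromone: 0 22 0 0 / 0 0 0 0 / 8 0 0 0 / 1 0 0 0
t=4: a0@(0,1) a1@(0,1) a2@(0,1) a3@(0,1) a4@(0,1) a5@(0,1) a6@(2,0) a7@(2,0) a8@(0,1) | pheromone: 0 28 0 0 / 0 0 0 0 / 9 0 0 0 / 0 0 0 0

.F..
....
F...
....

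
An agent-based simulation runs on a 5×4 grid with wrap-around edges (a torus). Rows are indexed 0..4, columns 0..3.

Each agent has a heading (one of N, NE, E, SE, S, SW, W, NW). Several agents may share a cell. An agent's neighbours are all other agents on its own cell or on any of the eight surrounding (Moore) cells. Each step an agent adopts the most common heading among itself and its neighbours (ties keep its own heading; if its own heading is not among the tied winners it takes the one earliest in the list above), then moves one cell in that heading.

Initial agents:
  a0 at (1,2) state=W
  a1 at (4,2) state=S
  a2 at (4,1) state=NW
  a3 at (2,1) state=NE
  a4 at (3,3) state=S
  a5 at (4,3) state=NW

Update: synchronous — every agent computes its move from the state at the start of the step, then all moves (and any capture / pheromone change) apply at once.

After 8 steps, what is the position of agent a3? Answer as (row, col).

(3, 2)

t=1: a0@(1,1):W a1@(0,2):S a2@(3,0):NW a3@(1,2):NE a4@(4,3):S a5@(0,3):S
t=2: a0@(1,0):W a1@(1,2):S a2@(2,3):NW a3@(2,2):S a4@(0,3):S a5@(1,3):S
t=3: a0@(2,0):S a1@(2,2):S a2@(3,3):S a3@(3,2):S a4@(1,3):S a5@(2,3):S
t=4: a0@(3,0):S a1@(3,2):S a2@(4,3):S a3@(4,2):S a4@(2,3):S a5@(3,3):S
t=5: a0@(4,0):S a1@(4,2):S a2@(0,3):S a3@(0,2):S a4@(3,3):S a5@(4,3):S
t=6: a0@(0,0):S a1@(0,2):S a2@(1,3):S a3@(1,2):S a4@(4,3):S a5@(0,3):S
t=7: a0@(1,0):S a1@(1,2):S a2@(2,3):S a3@(2,2):S a4@(0,3):S a5@(1,3):S
t=8: a0@(2,0):S a1@(2,2):S a2@(3,3):S a3@(3,2):S a4@(1,3):S a5@(2,3):S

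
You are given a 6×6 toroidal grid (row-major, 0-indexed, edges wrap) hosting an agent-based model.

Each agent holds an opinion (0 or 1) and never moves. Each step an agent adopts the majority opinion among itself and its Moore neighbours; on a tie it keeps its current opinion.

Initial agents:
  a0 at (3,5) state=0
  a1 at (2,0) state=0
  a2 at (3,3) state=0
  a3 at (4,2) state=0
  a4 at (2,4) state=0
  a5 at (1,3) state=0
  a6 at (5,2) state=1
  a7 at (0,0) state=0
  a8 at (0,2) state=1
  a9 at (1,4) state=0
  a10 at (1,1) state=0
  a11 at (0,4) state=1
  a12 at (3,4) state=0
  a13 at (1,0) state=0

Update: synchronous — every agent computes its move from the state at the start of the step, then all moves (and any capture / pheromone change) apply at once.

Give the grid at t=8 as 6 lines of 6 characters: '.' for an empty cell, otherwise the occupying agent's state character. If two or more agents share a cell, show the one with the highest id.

t=1: a0@(3,5):0 a1@(2,0):0 a2@(3,3):0 a3@(4,2):0 a4@(2,4):0 a5@(1,3):0 a6@(5,2):1 a7@(0,0):0 a8@(0,2):1 a9@(1,4):0 a10@(1,1):0 a11@(0,4):0 a12@(3,4):0 a13@(1,0):0
t=2: (unchanged — steady state)

0.1.0.
00.00.
0...0.
...000
..0...
..1...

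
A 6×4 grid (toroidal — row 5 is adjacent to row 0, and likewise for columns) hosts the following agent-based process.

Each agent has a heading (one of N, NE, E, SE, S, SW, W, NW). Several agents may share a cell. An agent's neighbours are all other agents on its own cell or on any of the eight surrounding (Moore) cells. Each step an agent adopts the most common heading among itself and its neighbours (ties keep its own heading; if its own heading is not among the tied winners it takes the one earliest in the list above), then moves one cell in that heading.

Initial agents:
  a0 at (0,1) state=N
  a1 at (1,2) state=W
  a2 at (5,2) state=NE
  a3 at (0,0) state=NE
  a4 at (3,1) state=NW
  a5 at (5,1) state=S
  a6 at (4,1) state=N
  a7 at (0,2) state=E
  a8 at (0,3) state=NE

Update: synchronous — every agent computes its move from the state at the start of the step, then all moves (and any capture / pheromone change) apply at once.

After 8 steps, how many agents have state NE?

9

t=1: a0@(5,2):NE a1@(1,1):W a2@(4,3):NE a3@(5,1):NE a4@(2,0):NW a5@(4,1):N a6@(3,1):N a7@(5,3):NE a8@(5,0):NE
t=2: a0@(4,3):NE a1@(1,0):W a2@(3,0):NE a3@(4,2):NE a4@(1,3):NW a5@(3,2):NE a6@(2,1):N a7@(4,0):NE a8@(4,1):NE
t=3: a0@(3,0):NE a1@(1,3):W a2@(2,1):NE a3@(3,3):NE a4@(0,2):NW a5@(2,3):NE a6@(1,2):NE a7@(3,1):NE a8@(3,2):NE
t=4: a0@(2,1):NE a1@(0,0):NE a2@(1,2):NE a3@(2,0):NE a4@(5,1):NW a5@(1,0):NE a6@(0,3):NE a7@(2,2):NE a8@(2,3):NE
t=5: a0@(1,2):NE a1@(5,1):NE a2@(0,3):NE a3@(1,1):NE a4@(4,0):NW a5@(0,1):NE a6@(5,0):NE a7@(1,3):NE a8@(1,0):NE
t=6: a0@(0,3):NE a1@(4,2):NE a2@(5,0):NE a3@(0,2):NE a4@(3,1):NE a5@(5,2):NE a6@(4,1):NE a7@(0,0):NE a8@(0,1):NE
t=7: a0@(5,0):NE a1@(3,3):NE a2@(4,1):NE a3@(5,3):NE a4@(2,2):NE a5@(4,3):NE a6@(3,2):NE a7@(5,1):NE a8@(5,2):NE
t=8: a0@(4,1):NE a1@(2,0):NE a2@(3,2):NE a3@(4,0):NE a4@(1,3):NE a5@(3,0):NE a6@(2,3):NE a7@(4,2):NE a8@(4,3):NE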